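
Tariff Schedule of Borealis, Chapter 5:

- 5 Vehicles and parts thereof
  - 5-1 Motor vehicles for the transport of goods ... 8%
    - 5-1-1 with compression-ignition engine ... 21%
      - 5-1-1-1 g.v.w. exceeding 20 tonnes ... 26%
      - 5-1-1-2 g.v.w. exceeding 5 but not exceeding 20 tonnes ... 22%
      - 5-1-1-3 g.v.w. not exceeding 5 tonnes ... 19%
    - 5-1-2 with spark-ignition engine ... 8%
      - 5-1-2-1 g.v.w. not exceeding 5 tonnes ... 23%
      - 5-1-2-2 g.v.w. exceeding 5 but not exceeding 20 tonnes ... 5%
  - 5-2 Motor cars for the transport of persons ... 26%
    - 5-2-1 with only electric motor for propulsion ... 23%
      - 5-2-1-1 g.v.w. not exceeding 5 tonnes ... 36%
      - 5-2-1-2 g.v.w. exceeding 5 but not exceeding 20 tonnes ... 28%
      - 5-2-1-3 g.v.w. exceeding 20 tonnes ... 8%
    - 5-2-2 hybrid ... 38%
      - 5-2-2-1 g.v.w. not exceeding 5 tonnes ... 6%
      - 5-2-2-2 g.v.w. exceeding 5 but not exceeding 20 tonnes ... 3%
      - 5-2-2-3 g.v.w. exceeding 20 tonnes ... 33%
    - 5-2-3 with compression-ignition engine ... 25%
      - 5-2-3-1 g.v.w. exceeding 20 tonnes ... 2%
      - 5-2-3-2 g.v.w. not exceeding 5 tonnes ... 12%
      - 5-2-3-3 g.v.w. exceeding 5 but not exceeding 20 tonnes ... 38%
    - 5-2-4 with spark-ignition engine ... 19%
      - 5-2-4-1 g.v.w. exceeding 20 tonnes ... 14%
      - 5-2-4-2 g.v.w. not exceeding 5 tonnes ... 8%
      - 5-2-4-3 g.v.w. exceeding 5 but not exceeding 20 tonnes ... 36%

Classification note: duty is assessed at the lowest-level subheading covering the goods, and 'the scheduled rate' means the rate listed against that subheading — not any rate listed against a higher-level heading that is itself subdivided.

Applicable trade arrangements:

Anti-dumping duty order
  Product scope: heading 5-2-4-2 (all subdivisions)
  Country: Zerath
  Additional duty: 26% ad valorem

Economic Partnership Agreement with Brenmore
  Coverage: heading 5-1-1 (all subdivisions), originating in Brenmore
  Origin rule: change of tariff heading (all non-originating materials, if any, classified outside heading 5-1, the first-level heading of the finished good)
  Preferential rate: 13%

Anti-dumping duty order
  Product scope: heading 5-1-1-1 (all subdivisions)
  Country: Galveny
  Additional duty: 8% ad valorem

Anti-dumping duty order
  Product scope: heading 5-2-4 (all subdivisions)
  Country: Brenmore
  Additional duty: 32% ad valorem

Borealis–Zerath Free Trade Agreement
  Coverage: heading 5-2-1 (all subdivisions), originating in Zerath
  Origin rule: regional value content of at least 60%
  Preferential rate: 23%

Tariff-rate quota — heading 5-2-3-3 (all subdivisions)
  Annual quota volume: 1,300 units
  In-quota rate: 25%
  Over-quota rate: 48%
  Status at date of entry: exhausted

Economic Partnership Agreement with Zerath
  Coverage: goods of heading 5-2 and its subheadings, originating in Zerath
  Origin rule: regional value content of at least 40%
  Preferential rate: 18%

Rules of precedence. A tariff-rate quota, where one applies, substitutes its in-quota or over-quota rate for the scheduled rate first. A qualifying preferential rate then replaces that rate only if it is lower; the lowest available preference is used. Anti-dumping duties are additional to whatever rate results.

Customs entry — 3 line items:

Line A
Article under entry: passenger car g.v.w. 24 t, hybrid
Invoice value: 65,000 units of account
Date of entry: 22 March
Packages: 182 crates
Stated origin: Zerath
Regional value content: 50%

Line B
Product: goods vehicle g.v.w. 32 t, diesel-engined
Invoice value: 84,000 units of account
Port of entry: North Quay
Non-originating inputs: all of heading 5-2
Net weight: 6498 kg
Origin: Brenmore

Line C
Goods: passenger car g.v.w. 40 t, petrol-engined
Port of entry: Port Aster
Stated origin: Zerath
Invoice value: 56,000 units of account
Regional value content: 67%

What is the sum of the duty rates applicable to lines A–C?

Line A: passenger car → 5-2; hybrid → 5-2-2; g.v.w. 24 t → 5-2-2-3. Scheduled 33%. Zerath agreement on 5-2-1: 5-2-2-3 not covered; Zerath agreement on 5-2: RVC ≥ 40% → 18% available; preferential 18%. → 18%.
Line B: goods vehicle → 5-1; diesel-engined → 5-1-1; g.v.w. 32 t → 5-1-1-1. Scheduled 26%. Brenmore agreement on 5-1-1: CTH met → 13% available; preferential 13%. → 13%.
Line C: passenger car → 5-2; petrol-engined → 5-2-4; g.v.w. 40 t → 5-2-4-1. Scheduled 14%. Zerath agreement on 5-2-1: 5-2-4-1 not covered; Zerath agreement on 5-2: RVC ≥ 40% → 18% available; preference 18% not lower than 14% → no reduction. → 14%.
Sum: 18% + 13% + 14% = 45%.

45%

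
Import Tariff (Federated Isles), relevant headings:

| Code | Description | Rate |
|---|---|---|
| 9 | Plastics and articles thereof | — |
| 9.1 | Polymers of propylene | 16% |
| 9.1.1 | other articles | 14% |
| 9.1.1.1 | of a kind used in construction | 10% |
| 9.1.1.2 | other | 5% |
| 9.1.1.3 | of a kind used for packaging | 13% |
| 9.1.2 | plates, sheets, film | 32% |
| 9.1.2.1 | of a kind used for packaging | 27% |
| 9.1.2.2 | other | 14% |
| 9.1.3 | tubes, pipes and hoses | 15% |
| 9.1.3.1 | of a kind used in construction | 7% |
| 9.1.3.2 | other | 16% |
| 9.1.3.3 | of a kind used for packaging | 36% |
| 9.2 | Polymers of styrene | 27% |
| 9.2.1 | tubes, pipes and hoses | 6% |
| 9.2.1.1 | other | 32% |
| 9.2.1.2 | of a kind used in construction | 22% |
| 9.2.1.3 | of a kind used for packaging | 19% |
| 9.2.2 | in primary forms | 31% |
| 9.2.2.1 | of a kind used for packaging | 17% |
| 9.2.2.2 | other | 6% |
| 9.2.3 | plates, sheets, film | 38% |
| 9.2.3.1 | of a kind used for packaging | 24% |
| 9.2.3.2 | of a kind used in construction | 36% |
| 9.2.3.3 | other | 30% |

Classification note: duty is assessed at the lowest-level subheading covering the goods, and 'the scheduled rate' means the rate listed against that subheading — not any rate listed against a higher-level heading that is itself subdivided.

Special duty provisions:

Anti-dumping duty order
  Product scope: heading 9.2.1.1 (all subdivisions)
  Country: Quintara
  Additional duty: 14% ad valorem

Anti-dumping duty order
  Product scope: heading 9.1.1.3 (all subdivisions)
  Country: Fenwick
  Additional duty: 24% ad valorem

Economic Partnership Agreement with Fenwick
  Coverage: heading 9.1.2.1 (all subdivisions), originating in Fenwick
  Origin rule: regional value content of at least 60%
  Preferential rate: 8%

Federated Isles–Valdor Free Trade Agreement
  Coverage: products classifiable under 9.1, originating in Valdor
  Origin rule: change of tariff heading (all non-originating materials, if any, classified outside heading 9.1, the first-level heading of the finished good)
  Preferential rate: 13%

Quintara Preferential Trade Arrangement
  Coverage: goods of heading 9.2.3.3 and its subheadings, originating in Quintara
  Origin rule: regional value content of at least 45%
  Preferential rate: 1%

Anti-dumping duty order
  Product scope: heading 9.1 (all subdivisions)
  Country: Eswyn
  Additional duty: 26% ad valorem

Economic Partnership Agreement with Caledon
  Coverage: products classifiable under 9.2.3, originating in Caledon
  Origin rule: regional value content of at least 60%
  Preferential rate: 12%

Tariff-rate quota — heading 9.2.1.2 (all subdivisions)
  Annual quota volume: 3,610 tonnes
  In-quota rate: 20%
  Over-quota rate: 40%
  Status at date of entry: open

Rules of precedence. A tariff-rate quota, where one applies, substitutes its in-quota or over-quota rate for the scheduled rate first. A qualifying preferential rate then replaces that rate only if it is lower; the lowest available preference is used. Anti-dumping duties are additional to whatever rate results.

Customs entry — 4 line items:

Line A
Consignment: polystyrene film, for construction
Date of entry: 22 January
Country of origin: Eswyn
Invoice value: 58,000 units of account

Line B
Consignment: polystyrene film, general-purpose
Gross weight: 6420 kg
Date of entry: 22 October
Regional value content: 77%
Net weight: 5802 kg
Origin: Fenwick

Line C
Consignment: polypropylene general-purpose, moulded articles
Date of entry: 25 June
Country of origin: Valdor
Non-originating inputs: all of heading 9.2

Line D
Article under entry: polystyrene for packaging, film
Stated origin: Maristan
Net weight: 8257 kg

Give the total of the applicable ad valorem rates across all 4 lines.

95%

Line A: polystyrene → 9.2; film → 9.2.3; for construction → 9.2.3.2. Scheduled 36%. No special measure applies. → 36%.
Line B: polystyrene → 9.2; film → 9.2.3; general-purpose → 9.2.3.3. Scheduled 30%. Fenwick agreement on 9.1.2.1: 9.2.3.3 not covered. → 30%.
Line C: polypropylene → 9.1; moulded articles → 9.1.1; general-purpose → 9.1.1.2. Scheduled 5%. Valdor agreement on 9.1: CTH met → 13% available; preference 13% not lower than 5% → no reduction. → 5%.
Line D: polystyrene → 9.2; film → 9.2.3; for packaging → 9.2.3.1. Scheduled 24%. No special measure applies. → 24%.
Sum: 36% + 30% + 5% + 24% = 95%.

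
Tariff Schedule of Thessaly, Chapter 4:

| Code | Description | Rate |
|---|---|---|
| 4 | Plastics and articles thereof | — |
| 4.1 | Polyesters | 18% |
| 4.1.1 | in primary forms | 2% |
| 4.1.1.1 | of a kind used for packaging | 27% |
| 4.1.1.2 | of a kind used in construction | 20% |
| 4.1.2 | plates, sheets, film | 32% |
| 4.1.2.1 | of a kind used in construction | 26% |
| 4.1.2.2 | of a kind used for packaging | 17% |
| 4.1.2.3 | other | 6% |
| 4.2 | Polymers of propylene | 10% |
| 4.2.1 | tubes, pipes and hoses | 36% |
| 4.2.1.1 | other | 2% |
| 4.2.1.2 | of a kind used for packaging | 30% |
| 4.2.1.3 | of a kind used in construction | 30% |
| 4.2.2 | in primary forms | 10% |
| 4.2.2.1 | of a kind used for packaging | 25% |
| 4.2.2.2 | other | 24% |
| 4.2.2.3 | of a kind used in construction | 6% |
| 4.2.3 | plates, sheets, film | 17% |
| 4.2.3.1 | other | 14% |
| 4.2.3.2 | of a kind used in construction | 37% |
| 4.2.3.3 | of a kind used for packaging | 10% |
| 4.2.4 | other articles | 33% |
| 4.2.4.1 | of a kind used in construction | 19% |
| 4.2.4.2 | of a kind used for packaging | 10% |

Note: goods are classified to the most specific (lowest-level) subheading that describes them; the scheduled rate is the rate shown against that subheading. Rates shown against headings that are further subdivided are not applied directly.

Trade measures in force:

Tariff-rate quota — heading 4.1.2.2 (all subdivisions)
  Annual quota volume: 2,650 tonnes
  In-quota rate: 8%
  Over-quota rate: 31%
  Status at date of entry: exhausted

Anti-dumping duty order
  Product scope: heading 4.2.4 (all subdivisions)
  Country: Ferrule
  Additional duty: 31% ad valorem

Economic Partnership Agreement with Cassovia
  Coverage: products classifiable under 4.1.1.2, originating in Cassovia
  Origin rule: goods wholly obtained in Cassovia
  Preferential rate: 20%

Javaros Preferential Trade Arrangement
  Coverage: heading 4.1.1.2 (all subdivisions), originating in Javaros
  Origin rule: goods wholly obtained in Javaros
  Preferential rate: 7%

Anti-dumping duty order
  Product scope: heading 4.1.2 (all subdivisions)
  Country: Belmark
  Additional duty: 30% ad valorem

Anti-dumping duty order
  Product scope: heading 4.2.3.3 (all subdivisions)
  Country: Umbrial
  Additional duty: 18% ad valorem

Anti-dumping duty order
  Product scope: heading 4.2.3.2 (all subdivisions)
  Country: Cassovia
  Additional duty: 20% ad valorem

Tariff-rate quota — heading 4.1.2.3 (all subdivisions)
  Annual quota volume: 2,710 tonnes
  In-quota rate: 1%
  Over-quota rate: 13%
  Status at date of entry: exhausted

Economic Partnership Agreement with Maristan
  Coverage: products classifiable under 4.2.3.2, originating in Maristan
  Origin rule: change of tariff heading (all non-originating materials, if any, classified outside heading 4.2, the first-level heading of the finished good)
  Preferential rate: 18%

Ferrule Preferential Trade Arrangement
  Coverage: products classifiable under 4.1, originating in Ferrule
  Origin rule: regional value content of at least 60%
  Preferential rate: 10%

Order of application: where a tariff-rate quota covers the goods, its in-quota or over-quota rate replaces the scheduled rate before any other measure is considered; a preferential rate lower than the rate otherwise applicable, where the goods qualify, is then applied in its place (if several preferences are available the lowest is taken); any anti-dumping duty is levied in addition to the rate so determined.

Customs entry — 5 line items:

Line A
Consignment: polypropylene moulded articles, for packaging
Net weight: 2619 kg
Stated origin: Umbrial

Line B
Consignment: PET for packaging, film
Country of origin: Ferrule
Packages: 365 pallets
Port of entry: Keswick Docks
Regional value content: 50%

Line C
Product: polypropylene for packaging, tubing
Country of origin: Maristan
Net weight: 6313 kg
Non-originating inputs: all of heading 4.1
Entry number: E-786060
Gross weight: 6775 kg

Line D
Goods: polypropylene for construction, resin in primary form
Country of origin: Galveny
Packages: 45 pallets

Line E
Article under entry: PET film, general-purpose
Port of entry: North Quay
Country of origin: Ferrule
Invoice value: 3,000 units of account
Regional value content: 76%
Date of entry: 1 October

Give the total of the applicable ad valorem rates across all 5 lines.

Line A: polypropylene → 4.2; moulded articles → 4.2.4; for packaging → 4.2.4.2. Scheduled 10%. No special measure applies. → 10%.
Line B: PET → 4.1; film → 4.1.2; for packaging → 4.1.2.2. Scheduled 17%. quota on 4.1.2.2 exhausted → over-quota 31%; Ferrule agreement on 4.1: RVC < 60%. → 31%.
Line C: polypropylene → 4.2; tubing → 4.2.1; for packaging → 4.2.1.2. Scheduled 30%. Maristan agreement on 4.2.3.2: 4.2.1.2 not covered. → 30%.
Line D: polypropylene → 4.2; resin in primary form → 4.2.2; for construction → 4.2.2.3. Scheduled 6%. No special measure applies. → 6%.
Line E: PET → 4.1; film → 4.1.2; general-purpose → 4.1.2.3. Scheduled 6%. quota on 4.1.2.3 exhausted → over-quota 13%; Ferrule agreement on 4.1: RVC ≥ 60% → 10% available; preferential 10%. → 10%.
Sum: 10% + 31% + 30% + 6% + 10% = 87%.

87%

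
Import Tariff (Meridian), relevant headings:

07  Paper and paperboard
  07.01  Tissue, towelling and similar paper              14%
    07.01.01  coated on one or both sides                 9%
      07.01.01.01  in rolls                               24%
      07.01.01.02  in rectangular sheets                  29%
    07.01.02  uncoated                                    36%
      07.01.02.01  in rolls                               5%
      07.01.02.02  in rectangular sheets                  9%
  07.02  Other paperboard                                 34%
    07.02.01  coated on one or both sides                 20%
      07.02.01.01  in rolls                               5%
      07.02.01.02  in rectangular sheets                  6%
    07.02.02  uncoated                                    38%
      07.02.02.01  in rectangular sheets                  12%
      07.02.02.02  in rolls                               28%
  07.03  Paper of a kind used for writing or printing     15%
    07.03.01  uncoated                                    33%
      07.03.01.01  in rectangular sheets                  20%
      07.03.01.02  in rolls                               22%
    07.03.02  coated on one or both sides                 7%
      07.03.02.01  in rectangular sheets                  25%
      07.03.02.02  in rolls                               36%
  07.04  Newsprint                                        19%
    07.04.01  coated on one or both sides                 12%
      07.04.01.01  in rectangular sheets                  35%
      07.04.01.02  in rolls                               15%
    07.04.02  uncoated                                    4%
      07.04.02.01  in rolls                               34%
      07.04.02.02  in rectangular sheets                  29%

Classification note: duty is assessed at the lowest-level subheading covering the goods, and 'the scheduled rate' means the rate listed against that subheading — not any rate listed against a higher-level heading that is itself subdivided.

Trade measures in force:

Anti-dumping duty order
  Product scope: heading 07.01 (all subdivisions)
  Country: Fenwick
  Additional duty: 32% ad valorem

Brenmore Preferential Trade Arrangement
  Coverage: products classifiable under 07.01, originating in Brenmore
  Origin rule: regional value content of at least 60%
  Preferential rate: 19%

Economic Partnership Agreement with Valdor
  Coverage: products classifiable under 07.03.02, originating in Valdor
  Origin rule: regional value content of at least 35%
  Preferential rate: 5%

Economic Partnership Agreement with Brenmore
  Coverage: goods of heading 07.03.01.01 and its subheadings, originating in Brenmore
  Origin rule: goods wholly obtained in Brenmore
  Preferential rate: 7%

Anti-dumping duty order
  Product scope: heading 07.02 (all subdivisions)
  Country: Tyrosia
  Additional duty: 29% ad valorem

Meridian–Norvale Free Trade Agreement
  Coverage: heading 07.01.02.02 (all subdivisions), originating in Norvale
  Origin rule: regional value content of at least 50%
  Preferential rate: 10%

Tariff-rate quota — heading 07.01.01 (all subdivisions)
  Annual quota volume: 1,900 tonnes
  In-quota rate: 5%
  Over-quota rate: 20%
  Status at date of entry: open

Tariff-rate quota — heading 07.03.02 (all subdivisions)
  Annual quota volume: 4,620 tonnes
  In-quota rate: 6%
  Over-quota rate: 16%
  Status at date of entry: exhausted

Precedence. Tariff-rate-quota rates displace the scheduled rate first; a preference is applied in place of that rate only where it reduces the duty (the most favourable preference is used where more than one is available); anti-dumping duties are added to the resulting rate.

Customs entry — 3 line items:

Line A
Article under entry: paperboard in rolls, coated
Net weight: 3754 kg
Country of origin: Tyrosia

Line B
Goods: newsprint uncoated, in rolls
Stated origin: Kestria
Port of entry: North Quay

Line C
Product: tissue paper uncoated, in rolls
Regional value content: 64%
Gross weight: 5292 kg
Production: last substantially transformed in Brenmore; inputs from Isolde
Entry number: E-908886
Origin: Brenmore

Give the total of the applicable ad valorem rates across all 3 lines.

73%

Line A: paperboard → 07.02; coated → 07.02.01; in rolls → 07.02.01.01. Scheduled 5%. anti-dumping (Tyrosia, 07.02): +29%; total 5% + 29% = 34%. → 34%.
Line B: newsprint → 07.04; uncoated → 07.04.02; in rolls → 07.04.02.01. Scheduled 34%. No special measure applies. → 34%.
Line C: tissue paper → 07.01; uncoated → 07.01.02; in rolls → 07.01.02.01. Scheduled 5%. Brenmore agreement on 07.01: RVC ≥ 60% → 19% available; Brenmore agreement on 07.03.01.01: 07.01.02.01 not covered; preference 19% not lower than 5% → no reduction. → 5%.
Sum: 34% + 34% + 5% = 73%.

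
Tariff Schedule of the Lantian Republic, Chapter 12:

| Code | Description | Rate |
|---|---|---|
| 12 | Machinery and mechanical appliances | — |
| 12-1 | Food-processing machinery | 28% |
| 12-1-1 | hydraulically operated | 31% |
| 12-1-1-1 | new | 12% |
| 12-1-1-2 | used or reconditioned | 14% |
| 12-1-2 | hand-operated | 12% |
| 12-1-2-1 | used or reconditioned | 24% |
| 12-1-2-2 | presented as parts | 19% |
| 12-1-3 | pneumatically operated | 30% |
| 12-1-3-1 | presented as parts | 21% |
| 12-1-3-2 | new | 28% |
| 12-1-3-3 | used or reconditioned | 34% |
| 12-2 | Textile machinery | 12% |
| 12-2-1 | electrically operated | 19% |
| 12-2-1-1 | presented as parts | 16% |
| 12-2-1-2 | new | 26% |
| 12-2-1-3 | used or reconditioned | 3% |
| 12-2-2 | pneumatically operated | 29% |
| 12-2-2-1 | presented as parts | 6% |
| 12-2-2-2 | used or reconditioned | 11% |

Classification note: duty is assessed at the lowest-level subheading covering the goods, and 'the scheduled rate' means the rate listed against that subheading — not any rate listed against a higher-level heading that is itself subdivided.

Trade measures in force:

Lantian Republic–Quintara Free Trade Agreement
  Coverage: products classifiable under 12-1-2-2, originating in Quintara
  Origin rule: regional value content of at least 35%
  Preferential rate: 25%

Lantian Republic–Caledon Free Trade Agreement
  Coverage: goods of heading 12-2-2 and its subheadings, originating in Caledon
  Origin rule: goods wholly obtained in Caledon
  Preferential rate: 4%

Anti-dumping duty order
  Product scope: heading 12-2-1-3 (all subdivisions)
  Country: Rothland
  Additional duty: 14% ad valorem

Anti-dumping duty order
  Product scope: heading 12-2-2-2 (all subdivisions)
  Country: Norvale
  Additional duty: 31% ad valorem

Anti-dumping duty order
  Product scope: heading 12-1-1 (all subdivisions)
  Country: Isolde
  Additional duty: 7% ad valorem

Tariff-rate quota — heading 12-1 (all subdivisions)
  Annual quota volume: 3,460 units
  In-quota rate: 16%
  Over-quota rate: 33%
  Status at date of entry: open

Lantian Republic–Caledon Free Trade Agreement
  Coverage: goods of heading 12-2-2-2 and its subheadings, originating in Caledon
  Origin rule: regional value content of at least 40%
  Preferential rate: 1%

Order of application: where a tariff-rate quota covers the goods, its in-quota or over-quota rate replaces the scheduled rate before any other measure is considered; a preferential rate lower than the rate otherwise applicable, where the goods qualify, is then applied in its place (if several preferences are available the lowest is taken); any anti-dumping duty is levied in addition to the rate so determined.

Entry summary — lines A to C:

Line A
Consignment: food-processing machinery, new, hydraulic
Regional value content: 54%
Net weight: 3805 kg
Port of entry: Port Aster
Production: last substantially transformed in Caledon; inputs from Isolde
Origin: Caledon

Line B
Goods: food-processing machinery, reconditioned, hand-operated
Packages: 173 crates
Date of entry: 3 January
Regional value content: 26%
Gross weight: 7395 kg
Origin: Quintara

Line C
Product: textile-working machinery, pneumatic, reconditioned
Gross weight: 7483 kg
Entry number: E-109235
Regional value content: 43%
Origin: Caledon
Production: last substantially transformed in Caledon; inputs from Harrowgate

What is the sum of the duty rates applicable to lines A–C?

33%

Line A: food-processing → 12-1; hydraulic → 12-1-1; new → 12-1-1-1. Scheduled 12%. quota on 12-1 open → in-quota 16%; Caledon agreement on 12-2-2: 12-1-1-1 not covered; Caledon agreement on 12-2-2-2: 12-1-1-1 not covered. → 16%.
Line B: food-processing → 12-1; hand-operated → 12-1-2; reconditioned → 12-1-2-1. Scheduled 24%. quota on 12-1 open → in-quota 16%; Quintara agreement on 12-1-2-2: 12-1-2-1 not covered. → 16%.
Line C: textile-working → 12-2; pneumatic → 12-2-2; reconditioned → 12-2-2-2. Scheduled 11%. Caledon agreement on 12-2-2: not wholly obtained; Caledon agreement on 12-2-2-2: RVC ≥ 40% → 1% available; preferential 1%. → 1%.
Sum: 16% + 16% + 1% = 33%.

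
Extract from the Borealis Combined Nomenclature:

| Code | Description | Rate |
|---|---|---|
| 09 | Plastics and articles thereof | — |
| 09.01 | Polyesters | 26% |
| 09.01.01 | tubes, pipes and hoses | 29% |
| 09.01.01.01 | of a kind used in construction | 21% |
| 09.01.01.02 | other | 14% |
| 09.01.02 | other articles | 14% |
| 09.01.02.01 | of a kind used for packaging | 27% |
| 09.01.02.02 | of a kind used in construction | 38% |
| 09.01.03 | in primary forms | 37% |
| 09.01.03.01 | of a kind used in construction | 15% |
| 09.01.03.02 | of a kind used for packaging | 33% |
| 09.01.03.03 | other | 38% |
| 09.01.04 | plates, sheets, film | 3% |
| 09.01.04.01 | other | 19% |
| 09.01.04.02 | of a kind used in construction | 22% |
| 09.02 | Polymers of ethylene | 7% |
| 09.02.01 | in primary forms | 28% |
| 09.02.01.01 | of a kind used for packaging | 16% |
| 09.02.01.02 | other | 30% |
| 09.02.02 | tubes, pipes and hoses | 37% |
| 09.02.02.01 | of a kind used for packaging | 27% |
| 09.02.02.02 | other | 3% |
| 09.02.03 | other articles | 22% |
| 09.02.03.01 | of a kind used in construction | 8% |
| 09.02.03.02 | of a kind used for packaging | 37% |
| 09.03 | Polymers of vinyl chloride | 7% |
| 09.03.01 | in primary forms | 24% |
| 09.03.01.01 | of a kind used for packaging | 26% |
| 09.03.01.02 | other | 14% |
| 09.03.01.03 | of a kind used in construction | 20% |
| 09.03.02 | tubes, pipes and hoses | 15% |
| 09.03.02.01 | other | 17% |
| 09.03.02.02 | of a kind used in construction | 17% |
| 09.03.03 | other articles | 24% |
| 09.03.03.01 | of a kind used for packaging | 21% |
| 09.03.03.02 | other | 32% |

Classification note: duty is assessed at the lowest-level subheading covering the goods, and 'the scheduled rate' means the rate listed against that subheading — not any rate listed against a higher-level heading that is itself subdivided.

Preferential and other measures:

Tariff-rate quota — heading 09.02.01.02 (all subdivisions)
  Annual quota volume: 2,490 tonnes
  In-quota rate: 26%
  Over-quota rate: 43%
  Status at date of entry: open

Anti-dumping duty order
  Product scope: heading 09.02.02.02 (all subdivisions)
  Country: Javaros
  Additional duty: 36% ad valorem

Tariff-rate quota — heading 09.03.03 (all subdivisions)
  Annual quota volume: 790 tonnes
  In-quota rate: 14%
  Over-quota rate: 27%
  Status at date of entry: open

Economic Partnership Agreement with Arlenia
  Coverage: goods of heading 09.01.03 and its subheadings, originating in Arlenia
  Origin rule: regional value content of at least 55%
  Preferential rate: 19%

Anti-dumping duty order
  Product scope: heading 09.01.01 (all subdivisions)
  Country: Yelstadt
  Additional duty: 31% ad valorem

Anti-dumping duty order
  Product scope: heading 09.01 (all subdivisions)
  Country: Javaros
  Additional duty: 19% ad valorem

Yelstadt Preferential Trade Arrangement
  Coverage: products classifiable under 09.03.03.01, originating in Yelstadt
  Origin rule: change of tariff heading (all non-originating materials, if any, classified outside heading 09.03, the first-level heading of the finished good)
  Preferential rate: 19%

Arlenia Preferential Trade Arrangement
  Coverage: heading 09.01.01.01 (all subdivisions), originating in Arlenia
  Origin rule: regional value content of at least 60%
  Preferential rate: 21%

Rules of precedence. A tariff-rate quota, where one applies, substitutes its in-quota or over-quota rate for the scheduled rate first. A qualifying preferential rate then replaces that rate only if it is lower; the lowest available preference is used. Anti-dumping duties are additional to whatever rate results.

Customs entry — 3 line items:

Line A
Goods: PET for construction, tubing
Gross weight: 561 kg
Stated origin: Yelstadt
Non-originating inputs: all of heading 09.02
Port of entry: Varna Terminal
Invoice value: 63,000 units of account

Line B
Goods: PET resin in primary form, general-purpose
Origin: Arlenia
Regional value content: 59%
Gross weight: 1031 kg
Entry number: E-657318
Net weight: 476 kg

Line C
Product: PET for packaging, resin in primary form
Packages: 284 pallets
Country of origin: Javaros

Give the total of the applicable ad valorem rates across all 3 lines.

Line A: PET → 09.01; tubing → 09.01.01; for construction → 09.01.01.01. Scheduled 21%. Yelstadt agreement on 09.03.03.01: 09.01.01.01 not covered; anti-dumping (Yelstadt, 09.01.01): +31%; total 21% + 31% = 52%. → 52%.
Line B: PET → 09.01; resin in primary form → 09.01.03; general-purpose → 09.01.03.03. Scheduled 38%. Arlenia agreement on 09.01.03: RVC ≥ 55% → 19% available; Arlenia agreement on 09.01.01.01: 09.01.03.03 not covered; preferential 19%. → 19%.
Line C: PET → 09.01; resin in primary form → 09.01.03; for packaging → 09.01.03.02. Scheduled 33%. anti-dumping (Javaros, 09.01): +19%; total 33% + 19% = 52%. → 52%.
Sum: 52% + 19% + 52% = 123%.

123%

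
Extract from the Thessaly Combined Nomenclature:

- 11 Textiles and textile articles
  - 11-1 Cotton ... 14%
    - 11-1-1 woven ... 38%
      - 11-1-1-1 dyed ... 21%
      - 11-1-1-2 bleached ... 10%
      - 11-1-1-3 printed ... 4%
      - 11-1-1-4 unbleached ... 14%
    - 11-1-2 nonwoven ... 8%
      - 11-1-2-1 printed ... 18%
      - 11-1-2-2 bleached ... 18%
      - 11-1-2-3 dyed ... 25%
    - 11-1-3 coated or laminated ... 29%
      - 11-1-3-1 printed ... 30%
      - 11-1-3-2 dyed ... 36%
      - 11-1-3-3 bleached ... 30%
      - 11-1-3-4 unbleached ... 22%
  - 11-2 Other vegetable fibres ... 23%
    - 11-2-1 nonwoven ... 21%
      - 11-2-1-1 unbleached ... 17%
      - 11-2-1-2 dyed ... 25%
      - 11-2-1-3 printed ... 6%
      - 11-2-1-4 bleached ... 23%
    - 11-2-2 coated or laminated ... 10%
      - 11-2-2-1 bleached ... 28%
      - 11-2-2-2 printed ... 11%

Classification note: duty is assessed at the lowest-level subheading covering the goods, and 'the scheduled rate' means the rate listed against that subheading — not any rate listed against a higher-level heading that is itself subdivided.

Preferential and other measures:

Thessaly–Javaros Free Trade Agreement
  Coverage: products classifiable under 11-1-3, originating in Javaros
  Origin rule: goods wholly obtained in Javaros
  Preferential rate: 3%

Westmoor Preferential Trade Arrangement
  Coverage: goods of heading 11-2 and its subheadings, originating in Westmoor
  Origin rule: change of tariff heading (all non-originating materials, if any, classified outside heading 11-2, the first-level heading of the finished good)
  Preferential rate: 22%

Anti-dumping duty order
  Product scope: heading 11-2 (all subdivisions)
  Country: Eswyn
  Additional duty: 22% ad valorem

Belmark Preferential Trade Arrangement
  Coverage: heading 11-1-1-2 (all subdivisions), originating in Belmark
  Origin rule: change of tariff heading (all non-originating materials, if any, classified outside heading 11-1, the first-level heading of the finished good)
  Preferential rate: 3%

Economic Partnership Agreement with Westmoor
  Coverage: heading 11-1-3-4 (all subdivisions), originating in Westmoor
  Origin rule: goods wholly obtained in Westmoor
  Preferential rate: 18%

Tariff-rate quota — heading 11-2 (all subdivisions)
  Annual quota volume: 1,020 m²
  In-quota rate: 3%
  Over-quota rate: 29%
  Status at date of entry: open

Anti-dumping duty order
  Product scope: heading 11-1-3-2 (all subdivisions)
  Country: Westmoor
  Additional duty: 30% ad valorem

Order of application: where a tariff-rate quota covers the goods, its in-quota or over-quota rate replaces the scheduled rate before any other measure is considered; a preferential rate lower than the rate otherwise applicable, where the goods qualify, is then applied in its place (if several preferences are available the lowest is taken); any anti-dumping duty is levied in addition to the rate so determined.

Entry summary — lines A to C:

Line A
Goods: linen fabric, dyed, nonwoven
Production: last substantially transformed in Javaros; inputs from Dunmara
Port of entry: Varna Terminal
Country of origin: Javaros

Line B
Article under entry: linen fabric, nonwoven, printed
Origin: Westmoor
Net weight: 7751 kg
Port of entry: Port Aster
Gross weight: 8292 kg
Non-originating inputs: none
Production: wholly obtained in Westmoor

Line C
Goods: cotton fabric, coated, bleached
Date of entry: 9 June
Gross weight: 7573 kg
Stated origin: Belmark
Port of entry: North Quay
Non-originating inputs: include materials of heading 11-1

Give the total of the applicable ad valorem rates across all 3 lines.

Line A: linen → 11-2; nonwoven → 11-2-1; dyed → 11-2-1-2. Scheduled 25%. quota on 11-2 open → in-quota 3%; Javaros agreement on 11-1-3: 11-2-1-2 not covered. → 3%.
Line B: linen → 11-2; nonwoven → 11-2-1; printed → 11-2-1-3. Scheduled 6%. quota on 11-2 open → in-quota 3%; Westmoor agreement on 11-2: CTH met → 22% available; Westmoor agreement on 11-1-3-4: 11-2-1-3 not covered; preference 22% not lower than 3% → no reduction. → 3%.
Line C: cotton → 11-1; coated → 11-1-3; bleached → 11-1-3-3. Scheduled 30%. Belmark agreement on 11-1-1-2: 11-1-3-3 not covered. → 30%.
Sum: 3% + 3% + 30% = 36%.

36%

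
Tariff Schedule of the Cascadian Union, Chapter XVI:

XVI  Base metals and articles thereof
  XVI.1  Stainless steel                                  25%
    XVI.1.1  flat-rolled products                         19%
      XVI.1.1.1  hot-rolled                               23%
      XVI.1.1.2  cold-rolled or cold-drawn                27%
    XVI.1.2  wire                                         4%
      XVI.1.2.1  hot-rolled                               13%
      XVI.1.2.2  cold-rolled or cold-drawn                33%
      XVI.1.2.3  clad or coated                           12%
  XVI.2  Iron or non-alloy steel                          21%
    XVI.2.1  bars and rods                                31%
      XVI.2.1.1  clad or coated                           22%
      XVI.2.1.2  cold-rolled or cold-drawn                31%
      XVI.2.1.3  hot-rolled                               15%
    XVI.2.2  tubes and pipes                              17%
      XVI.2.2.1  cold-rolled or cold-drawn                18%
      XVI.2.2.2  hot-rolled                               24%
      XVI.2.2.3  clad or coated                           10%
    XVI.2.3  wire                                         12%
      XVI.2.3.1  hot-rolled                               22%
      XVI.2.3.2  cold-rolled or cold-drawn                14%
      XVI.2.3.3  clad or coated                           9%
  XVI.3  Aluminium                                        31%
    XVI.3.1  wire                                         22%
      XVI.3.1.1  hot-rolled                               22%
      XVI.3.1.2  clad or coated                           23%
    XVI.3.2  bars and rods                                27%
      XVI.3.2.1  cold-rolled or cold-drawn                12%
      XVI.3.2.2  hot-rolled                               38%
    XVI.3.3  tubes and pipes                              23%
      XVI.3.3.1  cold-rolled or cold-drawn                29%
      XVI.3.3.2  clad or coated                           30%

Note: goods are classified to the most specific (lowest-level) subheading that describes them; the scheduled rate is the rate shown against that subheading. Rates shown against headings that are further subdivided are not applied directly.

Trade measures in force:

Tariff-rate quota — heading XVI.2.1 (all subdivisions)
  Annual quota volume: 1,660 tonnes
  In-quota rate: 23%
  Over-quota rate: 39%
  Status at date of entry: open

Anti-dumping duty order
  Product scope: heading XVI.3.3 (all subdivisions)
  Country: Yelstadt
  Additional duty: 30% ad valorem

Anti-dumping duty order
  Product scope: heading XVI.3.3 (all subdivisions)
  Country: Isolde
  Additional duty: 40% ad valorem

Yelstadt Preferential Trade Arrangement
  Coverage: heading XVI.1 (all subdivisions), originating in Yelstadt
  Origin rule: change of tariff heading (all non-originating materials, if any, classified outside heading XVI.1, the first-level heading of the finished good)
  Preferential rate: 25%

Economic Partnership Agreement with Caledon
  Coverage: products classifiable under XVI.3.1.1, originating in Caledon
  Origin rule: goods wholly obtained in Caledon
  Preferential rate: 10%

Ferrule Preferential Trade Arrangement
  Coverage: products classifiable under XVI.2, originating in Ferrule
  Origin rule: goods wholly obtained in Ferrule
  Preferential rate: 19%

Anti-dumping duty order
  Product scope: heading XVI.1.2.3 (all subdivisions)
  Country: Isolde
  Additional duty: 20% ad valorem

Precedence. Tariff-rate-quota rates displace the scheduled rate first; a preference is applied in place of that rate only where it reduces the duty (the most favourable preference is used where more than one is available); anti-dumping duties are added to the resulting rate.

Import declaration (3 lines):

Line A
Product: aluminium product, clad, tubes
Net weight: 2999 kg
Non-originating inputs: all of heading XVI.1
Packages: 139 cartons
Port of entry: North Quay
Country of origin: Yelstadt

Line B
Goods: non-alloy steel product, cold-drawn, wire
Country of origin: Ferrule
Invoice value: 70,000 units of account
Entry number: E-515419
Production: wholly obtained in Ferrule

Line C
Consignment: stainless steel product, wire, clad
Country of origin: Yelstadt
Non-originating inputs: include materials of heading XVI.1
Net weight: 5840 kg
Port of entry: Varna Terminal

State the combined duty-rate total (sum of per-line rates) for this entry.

86%

Line A: aluminium → XVI.3; tubes → XVI.3.3; clad → XVI.3.3.2. Scheduled 30%. Yelstadt agreement on XVI.1: XVI.3.3.2 not covered; anti-dumping (Yelstadt, XVI.3.3): +30%; total 30% + 30% = 60%. → 60%.
Line B: non-alloy steel → XVI.2; wire → XVI.2.3; cold-drawn → XVI.2.3.2. Scheduled 14%. Ferrule agreement on XVI.2: wholly obtained → 19% available; preference 19% not lower than 14% → no reduction. → 14%.
Line C: stainless steel → XVI.1; wire → XVI.1.2; clad → XVI.1.2.3. Scheduled 12%. Yelstadt agreement on XVI.1: CTH not met. → 12%.
Sum: 60% + 14% + 12% = 86%.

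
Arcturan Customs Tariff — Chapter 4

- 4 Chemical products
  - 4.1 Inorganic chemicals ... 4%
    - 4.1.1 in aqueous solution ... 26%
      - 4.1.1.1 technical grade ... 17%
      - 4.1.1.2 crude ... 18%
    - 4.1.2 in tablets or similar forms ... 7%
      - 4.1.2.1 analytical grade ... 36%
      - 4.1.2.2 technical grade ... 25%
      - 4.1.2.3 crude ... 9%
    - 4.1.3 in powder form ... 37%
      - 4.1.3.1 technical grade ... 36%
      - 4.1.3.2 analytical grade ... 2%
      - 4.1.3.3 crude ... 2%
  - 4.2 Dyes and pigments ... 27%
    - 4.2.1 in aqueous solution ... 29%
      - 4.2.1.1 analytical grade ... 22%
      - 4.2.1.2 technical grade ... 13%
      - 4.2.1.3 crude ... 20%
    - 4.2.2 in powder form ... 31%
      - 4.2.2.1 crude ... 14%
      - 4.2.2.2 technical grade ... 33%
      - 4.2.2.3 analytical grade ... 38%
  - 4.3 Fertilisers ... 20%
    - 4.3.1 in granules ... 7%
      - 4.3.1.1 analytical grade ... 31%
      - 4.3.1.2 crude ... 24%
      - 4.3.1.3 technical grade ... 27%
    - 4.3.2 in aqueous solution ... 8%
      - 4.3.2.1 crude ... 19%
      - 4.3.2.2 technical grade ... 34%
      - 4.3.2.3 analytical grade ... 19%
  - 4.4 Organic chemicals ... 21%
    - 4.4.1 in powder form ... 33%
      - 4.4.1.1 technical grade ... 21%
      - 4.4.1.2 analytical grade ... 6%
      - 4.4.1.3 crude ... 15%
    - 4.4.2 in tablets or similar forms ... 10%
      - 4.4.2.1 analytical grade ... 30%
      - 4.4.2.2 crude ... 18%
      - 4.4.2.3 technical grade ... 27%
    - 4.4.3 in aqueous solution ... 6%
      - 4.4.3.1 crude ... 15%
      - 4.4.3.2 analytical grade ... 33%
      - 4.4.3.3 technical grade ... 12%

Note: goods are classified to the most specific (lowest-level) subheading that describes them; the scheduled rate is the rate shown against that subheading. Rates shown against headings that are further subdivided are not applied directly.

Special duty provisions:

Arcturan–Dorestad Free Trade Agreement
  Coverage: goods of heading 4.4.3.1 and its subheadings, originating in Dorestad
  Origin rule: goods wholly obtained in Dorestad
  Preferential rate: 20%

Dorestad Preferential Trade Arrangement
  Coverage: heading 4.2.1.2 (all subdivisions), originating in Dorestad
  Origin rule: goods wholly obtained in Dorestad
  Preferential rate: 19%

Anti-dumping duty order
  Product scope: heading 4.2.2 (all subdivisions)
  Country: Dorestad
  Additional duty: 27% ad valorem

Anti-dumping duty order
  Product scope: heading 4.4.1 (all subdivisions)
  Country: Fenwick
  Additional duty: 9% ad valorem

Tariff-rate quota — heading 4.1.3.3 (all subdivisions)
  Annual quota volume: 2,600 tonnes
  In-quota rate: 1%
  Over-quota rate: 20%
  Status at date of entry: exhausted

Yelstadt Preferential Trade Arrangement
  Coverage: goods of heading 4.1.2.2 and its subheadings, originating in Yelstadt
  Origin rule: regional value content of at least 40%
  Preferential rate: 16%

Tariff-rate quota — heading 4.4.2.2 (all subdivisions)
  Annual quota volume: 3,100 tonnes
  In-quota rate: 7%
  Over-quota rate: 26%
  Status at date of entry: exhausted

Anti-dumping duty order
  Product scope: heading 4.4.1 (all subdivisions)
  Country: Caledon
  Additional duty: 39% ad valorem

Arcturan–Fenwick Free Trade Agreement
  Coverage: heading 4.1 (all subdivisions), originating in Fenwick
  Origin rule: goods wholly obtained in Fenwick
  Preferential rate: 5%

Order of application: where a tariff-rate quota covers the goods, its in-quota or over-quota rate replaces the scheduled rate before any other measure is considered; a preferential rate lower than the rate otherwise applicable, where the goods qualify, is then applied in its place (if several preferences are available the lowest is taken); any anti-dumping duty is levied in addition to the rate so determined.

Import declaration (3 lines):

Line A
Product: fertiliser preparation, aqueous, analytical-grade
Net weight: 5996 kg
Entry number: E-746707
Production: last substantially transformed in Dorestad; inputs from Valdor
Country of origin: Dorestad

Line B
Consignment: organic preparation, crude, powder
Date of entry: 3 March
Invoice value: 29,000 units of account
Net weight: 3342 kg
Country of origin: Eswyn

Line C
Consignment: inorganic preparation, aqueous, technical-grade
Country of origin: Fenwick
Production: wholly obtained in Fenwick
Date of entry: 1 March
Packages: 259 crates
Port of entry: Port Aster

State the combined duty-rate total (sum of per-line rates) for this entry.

Line A: fertiliser → 4.3; aqueous → 4.3.2; analytical-grade → 4.3.2.3. Scheduled 19%. Dorestad agreement on 4.4.3.1: 4.3.2.3 not covered; Dorestad agreement on 4.2.1.2: 4.3.2.3 not covered. → 19%.
Line B: organic → 4.4; powder → 4.4.1; crude → 4.4.1.3. Scheduled 15%. No special measure applies. → 15%.
Line C: inorganic → 4.1; aqueous → 4.1.1; technical-grade → 4.1.1.1. Scheduled 17%. Fenwick agreement on 4.1: wholly obtained → 5% available; preferential 5%. → 5%.
Sum: 19% + 15% + 5% = 39%.

39%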